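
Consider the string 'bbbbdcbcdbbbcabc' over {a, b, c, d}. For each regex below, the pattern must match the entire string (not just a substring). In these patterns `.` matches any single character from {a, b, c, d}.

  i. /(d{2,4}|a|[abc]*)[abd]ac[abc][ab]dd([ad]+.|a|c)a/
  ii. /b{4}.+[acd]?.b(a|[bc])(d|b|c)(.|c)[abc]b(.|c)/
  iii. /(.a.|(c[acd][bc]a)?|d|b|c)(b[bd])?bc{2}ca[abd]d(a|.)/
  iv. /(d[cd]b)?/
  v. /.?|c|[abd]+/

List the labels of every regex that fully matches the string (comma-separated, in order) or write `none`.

ii

i → no match — must end with 'a'
ii → match
iii → no match
iv → no match
v → no match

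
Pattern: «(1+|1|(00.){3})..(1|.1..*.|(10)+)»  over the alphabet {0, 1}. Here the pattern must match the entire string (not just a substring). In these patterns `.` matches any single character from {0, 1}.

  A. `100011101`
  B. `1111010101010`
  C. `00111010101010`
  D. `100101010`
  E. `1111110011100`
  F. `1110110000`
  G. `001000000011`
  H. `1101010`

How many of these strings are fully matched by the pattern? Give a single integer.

A → match
B → match
C → no match
D → match
E → match
F → match
G → match
H → match
Total matched: 7

7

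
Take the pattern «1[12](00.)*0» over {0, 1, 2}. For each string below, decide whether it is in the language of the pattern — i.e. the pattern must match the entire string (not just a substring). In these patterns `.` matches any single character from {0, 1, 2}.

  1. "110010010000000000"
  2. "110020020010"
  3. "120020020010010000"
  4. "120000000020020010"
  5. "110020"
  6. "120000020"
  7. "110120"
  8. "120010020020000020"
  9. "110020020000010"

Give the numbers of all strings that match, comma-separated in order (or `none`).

1 → match
2 → match
3 → match
4 → match
5 → match
6 → match
7 → no match
8 → match
9 → match

1, 2, 3, 4, 5, 6, 8, 9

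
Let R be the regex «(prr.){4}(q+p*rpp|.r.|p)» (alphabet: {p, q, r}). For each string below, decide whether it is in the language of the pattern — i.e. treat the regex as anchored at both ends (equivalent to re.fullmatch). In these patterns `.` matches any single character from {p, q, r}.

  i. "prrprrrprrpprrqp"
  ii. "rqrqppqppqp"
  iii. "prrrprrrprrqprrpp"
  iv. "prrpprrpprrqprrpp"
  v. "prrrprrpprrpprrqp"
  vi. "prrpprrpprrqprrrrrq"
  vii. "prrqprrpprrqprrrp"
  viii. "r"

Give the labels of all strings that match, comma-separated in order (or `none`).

i → no match
ii → no match — must start with "prr"
iii → match
iv → match
v → match
vi → match
vii → match
viii → no match — must start with "prr"

iii, iv, v, vi, vii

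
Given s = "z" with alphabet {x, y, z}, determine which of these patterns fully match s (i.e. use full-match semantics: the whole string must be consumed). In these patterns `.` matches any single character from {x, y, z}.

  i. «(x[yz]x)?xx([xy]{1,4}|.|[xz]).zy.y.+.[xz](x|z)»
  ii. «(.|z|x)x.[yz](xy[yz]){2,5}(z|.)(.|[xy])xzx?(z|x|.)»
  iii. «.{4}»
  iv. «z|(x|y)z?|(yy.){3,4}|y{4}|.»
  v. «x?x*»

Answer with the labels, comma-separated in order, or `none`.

i → no match
ii → no match
iii → no match
iv → match
v → no match

iv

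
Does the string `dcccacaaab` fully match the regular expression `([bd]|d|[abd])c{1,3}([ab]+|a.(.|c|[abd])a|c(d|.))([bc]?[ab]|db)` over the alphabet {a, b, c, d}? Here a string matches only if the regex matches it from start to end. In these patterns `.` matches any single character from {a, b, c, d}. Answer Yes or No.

No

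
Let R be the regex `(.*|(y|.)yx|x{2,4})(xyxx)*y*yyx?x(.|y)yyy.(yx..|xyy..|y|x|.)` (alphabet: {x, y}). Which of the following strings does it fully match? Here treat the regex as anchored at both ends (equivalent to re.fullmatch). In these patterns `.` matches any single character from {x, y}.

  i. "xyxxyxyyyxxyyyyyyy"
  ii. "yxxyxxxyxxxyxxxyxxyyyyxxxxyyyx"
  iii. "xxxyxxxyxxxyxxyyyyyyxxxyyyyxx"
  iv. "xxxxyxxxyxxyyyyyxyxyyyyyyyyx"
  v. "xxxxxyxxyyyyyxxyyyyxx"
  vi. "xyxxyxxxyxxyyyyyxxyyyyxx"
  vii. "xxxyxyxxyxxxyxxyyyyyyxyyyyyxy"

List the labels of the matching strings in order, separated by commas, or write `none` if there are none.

v, vi

i → no match
ii → no match
iii → no match
iv → no match
v → match
vi → match
vii → no match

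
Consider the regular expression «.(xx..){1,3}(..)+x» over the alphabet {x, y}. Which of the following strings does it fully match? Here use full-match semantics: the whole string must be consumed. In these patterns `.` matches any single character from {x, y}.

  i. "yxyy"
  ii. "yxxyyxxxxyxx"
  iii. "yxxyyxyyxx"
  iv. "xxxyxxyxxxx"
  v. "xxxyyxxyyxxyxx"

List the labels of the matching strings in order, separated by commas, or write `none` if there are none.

ii, iii, v

i → no match — must end with "x"
ii → match
iii → match
iv → no match
v → match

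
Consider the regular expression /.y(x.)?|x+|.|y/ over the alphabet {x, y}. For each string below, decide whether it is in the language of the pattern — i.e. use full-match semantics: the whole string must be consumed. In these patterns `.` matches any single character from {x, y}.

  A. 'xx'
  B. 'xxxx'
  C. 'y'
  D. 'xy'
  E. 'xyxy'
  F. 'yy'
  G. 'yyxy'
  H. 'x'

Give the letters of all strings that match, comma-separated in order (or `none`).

A, B, C, D, E, F, G, H

A → match
B → match
C → match
D → match
E → match
F → match
G → match
H → match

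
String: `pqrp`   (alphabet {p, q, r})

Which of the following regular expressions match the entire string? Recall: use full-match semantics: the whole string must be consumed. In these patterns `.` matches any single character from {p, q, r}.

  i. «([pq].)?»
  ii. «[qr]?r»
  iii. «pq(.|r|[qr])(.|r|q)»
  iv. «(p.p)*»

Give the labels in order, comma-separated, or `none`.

iii

i → no match
ii → no match — must end with `r`
iii → match
iv → no match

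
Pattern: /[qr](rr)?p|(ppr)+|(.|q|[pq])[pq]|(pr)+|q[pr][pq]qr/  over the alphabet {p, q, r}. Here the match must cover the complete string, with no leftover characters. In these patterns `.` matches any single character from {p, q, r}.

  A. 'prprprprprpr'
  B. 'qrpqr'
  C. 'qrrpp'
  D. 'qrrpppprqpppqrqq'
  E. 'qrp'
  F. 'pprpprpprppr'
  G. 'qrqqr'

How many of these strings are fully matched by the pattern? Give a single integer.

4

A. 'prprprprprpr' → match
B. 'qrpqr' → match
C. 'qrrpp' → no match
D → no match
E. 'qrp' → no match
F. 'pprpprpprppr' → match
G. 'qrqqr' → match
Total matched: 4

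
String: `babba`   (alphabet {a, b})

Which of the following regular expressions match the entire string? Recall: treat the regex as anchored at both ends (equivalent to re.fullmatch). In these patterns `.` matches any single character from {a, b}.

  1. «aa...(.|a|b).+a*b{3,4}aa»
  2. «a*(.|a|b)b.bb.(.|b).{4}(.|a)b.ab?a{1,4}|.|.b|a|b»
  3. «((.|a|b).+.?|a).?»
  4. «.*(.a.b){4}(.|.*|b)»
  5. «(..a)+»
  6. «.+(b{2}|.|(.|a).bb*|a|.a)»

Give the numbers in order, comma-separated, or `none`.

3, 6

1 → no match — must start with `aa`
2 → no match
3 → match
4 → no match
5 → no match
6 → match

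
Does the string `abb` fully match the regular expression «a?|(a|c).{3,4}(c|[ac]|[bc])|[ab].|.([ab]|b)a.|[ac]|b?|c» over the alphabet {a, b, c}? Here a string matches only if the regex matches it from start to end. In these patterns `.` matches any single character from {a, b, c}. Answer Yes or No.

No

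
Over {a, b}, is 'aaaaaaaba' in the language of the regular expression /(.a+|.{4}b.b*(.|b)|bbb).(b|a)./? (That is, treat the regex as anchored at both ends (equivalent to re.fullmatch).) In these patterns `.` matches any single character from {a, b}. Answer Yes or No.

Yes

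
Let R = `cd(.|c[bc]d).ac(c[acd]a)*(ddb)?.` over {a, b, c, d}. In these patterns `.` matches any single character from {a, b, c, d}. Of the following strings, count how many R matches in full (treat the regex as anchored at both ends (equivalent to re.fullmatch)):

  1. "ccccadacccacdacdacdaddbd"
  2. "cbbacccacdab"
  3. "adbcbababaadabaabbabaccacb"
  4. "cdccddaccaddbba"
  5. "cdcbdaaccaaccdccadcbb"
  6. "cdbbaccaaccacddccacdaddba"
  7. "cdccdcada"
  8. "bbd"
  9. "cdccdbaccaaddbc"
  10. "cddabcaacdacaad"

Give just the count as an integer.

1 → no match — must start with "cd"
2. "cbbacccacdab" → no match — must start with "cd"
3 → no match — must start with "cd"
4 → no match
5 → no match
6 → no match
7. "cdccdcada" → no match
8. "bbd" → no match — must start with "cd"
9 → match
10 → no match
Total matched: 1

1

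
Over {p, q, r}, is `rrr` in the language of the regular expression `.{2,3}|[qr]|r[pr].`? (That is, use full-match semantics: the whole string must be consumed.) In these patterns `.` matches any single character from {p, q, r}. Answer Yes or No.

Yes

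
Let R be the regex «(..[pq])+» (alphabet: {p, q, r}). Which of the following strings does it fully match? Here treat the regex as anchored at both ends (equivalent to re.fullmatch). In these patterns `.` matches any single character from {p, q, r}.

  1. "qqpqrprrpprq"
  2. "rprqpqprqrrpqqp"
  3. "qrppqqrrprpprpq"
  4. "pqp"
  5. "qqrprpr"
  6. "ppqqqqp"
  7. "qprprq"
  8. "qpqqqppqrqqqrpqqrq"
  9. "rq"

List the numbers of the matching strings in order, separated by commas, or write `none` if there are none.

1 → match
2 → no match
3 → match
4 → match
5 → no match
6 → no match
7 → no match
8 → no match
9 → no match

1, 3, 4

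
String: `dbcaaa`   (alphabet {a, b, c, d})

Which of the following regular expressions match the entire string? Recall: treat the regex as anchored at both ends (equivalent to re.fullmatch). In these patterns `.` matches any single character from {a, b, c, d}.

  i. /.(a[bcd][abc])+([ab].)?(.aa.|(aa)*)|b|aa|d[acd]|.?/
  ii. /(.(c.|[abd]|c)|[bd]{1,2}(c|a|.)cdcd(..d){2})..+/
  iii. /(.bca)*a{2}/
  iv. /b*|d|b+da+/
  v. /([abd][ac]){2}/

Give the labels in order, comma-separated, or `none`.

ii, iii

i → no match
ii → match
iii → match
iv → no match
v → no match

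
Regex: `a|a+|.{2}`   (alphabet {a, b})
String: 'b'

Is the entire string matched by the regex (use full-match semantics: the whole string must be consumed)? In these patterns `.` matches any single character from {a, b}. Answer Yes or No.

No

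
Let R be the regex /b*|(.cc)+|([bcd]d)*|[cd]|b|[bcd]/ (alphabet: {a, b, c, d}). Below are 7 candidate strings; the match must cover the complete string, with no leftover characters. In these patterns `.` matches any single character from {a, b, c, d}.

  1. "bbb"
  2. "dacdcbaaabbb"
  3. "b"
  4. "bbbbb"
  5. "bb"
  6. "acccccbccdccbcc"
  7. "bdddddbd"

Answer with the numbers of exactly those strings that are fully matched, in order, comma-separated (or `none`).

1, 3, 4, 5, 6, 7

1 → match
2 → no match
3 → match
4 → match
5 → match
6 → match
7 → match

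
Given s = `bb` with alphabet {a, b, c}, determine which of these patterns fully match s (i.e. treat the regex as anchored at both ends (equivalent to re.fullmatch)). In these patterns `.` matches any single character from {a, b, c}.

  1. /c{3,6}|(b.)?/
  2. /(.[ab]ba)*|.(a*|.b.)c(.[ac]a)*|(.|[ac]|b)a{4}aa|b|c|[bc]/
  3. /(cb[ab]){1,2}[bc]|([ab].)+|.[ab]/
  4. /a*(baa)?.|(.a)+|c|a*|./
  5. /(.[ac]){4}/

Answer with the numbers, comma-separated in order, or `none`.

1 → match
2 → no match
3 → match
4 → no match
5 → no match

1, 3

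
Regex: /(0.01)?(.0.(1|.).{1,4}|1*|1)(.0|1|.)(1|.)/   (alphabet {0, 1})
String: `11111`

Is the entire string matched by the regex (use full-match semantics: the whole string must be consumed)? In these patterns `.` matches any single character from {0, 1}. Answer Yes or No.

Yes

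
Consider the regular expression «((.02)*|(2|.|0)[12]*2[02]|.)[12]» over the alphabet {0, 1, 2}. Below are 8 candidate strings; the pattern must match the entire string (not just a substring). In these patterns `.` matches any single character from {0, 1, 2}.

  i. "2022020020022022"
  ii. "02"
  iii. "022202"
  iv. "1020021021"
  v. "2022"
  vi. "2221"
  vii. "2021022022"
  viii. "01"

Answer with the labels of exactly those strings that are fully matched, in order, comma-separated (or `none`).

i, ii, iii, iv, v, vi, vii, viii

i → match
ii → match
iii → match
iv → match
v → match
vi → match
vii → match
viii → match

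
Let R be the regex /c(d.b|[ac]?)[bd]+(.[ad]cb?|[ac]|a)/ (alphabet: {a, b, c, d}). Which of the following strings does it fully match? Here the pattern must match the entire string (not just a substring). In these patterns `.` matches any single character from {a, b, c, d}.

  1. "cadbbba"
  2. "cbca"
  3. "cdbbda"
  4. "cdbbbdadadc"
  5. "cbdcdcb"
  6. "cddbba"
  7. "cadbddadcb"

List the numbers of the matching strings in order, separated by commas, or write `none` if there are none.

1 → match
2 → no match
3 → match
4 → no match
5 → match
6 → match
7 → match

1, 3, 5, 6, 7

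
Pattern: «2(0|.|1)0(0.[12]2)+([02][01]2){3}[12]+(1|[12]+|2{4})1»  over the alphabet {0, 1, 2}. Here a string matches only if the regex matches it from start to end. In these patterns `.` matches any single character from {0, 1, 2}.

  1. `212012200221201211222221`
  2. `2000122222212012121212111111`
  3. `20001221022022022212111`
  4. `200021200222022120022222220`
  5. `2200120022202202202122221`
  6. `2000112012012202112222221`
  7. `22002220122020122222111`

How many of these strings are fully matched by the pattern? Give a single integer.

1 → no match
2 → no match
3 → no match
4 → no match — must end with `1`
5 → no match
6 → match
7 → match
Total matched: 2

2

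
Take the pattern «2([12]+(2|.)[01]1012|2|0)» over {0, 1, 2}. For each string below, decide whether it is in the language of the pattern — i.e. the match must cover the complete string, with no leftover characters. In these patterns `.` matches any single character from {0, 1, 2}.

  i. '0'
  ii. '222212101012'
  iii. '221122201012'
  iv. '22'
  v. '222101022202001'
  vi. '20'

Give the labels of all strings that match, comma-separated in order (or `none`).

ii, iii, iv, vi

i → no match — must start with '2'
ii → match
iii → match
iv → match
v → no match
vi → match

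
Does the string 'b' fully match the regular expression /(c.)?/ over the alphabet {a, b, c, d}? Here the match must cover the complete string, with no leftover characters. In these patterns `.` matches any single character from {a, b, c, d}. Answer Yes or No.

No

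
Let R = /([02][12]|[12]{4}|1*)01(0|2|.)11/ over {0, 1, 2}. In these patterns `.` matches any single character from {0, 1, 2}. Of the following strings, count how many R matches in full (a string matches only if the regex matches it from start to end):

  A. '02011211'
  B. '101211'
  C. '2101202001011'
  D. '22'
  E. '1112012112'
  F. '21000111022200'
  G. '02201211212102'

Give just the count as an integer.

1

A → no match
B → match
C → no match
D → no match — must end with '11'
E → no match — must end with '11'
F → no match — must end with '11'
G → no match — must end with '11'
Total matched: 1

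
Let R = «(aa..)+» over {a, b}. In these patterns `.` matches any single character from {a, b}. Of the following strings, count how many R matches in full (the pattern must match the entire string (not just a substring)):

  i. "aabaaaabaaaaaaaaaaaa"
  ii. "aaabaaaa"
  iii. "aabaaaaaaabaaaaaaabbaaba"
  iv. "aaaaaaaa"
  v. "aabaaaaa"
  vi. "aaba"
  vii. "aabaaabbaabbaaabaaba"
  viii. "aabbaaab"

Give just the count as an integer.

i → match
ii. "aaabaaaa" → match
iii → match
iv. "aaaaaaaa" → match
v. "aabaaaaa" → match
vi. "aaba" → match
vii → match
viii. "aabbaaab" → match
Total matched: 8

8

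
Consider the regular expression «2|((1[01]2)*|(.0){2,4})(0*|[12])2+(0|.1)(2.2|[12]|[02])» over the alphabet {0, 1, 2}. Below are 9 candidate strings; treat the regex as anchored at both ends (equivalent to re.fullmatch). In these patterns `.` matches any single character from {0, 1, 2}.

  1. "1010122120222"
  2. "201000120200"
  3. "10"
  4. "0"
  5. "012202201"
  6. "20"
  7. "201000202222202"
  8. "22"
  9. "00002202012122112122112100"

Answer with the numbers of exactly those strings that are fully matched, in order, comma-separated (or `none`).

1 → no match
2 → no match
3 → no match
4 → no match
5 → no match
6 → no match
7 → match
8 → no match
9 → no match

7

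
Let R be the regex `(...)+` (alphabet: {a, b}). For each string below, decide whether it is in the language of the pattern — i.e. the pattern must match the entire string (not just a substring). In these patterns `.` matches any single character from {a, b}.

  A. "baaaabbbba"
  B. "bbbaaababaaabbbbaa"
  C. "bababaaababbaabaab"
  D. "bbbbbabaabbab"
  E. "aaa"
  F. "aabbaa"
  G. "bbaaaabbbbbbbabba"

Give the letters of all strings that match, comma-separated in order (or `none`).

A → no match
B → match
C → match
D → no match
E → match
F → match
G → no match

B, C, E, F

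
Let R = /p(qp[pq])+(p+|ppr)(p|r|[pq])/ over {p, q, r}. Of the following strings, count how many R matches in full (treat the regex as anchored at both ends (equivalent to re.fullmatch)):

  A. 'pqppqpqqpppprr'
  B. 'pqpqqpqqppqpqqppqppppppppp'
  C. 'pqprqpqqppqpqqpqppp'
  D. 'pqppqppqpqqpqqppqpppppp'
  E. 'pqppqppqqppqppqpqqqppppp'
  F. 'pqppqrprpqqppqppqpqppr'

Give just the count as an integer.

3

A → match
B → match
C → no match
D → match
E → no match
F → no match
Total matched: 3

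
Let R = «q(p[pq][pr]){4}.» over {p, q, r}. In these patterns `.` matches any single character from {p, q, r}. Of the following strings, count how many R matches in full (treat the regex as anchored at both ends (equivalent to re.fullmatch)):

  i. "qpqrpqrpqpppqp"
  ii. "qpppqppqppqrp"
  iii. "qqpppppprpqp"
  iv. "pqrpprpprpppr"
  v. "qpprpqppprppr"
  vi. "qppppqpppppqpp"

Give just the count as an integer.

i → no match
ii → no match
iii → no match — must start with "qp"
iv → no match — must start with "qp"
v → no match
vi → match
Total matched: 1

1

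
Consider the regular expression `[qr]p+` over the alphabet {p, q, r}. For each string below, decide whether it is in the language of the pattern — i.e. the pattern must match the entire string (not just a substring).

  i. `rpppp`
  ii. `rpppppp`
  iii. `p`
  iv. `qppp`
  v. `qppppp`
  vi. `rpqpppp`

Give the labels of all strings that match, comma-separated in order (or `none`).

i. `rpppp` → match
ii. `rpppppp` → match
iii. `p` → no match
iv. `qppp` → match
v. `qppppp` → match
vi. `rpqpppp` → no match

i, ii, iv, v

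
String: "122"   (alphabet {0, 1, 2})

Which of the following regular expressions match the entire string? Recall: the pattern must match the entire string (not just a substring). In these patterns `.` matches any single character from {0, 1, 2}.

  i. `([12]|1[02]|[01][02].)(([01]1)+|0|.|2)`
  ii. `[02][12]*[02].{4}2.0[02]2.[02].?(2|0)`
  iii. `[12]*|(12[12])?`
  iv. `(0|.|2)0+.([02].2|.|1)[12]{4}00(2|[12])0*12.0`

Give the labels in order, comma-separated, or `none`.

i, iii

i → match
ii → no match
iii → match
iv → no match — must end with "0"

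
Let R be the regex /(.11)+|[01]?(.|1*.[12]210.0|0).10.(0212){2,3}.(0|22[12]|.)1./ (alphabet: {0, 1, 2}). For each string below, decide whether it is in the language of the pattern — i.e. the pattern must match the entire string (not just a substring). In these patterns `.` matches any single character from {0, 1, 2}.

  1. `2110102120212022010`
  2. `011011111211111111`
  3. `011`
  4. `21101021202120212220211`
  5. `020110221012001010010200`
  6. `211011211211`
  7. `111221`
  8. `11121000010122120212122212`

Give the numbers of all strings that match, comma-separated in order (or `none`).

2, 3, 6

1 → no match
2 → match
3. `011` → match
4 → no match
5 → no match
6. `211011211211` → match
7. `111221` → no match
8 → no match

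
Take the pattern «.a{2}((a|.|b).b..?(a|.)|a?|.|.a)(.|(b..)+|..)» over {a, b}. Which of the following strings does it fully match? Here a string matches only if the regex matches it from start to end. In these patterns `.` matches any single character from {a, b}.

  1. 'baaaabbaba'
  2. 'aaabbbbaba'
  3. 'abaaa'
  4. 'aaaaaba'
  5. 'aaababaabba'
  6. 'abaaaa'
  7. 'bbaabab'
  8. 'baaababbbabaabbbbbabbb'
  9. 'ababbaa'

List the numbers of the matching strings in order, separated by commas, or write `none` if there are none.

1, 2, 4, 5, 8

1 → match
2 → match
3 → no match
4 → match
5 → match
6 → no match
7 → no match
8 → match
9 → no match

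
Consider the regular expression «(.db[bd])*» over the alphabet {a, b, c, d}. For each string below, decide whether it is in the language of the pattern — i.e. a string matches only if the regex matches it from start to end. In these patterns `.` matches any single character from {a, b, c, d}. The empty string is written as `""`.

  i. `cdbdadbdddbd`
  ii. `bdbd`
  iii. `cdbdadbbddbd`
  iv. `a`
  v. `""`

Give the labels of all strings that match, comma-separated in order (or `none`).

i → match
ii → match
iii → match
iv → no match
v → match

i, ii, iii, v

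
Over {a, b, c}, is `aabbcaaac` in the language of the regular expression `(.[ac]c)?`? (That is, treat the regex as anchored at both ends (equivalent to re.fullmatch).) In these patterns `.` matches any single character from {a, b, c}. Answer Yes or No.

No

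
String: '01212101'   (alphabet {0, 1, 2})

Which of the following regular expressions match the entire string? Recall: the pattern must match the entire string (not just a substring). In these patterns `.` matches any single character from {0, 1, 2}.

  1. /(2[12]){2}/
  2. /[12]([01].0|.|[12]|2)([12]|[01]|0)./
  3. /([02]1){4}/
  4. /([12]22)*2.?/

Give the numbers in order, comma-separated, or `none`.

1 → no match — must start with '2'
2 → no match
3 → match
4 → no match

3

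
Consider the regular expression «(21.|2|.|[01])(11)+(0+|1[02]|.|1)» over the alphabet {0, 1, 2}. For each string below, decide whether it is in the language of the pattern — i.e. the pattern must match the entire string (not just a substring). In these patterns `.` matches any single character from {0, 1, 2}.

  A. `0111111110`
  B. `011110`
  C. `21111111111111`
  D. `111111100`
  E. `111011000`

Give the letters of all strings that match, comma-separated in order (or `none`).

A. `0111111110` → match
B. `011110` → match
C → match
D. `111111100` → match
E. `111011000` → no match

A, B, C, D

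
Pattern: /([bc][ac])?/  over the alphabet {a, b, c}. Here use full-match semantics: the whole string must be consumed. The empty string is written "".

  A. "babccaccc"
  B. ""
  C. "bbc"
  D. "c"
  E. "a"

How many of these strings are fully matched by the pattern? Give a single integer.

A → no match
B → match
C → no match
D → no match
E → no match
Total matched: 1

1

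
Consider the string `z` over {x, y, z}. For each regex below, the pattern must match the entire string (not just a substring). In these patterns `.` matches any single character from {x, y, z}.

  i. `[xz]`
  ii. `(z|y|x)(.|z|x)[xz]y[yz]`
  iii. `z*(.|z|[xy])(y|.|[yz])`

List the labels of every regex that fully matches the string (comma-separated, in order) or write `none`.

i → match
ii → no match
iii → no match

i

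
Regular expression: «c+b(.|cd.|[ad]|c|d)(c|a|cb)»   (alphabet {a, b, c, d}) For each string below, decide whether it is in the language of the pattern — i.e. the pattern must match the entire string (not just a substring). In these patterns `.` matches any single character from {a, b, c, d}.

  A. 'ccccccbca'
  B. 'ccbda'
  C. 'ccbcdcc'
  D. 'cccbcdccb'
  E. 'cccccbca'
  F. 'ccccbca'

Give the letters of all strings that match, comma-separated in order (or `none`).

A, B, C, D, E, F

A → match
B → match
C → match
D → match
E → match
F → match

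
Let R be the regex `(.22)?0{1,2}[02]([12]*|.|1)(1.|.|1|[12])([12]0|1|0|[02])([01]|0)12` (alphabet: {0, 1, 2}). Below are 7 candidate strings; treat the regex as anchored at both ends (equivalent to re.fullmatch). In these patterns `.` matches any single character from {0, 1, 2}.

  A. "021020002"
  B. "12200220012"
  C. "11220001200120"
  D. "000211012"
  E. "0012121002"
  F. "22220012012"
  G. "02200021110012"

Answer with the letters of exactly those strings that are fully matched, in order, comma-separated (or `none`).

B, D, G

A → no match — must end with "12"
B → match
C → no match — must end with "12"
D → match
E → no match — must end with "12"
F → no match
G → match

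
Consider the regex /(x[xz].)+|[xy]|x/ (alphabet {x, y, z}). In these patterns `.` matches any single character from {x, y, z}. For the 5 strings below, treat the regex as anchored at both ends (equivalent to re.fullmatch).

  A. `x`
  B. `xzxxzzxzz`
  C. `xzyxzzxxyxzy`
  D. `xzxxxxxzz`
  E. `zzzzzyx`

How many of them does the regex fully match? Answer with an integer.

4

A → match
B → match
C → match
D → match
E → no match
Total matched: 4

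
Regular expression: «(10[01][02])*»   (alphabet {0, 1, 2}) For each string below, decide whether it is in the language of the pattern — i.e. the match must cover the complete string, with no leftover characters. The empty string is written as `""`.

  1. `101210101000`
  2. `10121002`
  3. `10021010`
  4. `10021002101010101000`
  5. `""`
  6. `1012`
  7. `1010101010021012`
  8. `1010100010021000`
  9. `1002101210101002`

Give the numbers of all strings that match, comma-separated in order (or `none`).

1 → match
2 → match
3 → match
4 → match
5 → match
6 → match
7 → match
8 → match
9 → match

1, 2, 3, 4, 5, 6, 7, 8, 9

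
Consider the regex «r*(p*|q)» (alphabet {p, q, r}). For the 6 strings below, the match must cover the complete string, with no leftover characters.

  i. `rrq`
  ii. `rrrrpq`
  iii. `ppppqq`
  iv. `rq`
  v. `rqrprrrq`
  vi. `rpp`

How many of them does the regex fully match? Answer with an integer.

i → match
ii → no match
iii → no match
iv → match
v → no match
vi → match
Total matched: 3

3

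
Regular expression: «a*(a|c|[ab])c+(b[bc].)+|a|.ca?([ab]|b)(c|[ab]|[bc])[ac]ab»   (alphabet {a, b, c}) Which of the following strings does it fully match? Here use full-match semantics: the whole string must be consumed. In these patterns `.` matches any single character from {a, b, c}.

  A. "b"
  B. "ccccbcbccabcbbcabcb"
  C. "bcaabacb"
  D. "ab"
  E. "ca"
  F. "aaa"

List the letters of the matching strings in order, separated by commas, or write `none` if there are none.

A → no match
B → no match
C → no match
D → no match
E → no match
F → no match

none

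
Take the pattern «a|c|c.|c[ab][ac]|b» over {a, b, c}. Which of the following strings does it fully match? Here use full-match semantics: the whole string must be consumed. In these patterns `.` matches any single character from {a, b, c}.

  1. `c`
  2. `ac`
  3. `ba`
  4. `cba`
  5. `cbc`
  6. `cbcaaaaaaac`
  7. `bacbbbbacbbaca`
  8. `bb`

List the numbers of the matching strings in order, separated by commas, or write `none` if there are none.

1, 4, 5

1. `c` → match
2. `ac` → no match
3. `ba` → no match
4. `cba` → match
5. `cbc` → match
6. `cbcaaaaaaac` → no match
7 → no match
8. `bb` → no match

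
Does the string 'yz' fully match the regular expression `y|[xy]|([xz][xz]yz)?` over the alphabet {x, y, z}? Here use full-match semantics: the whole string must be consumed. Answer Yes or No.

No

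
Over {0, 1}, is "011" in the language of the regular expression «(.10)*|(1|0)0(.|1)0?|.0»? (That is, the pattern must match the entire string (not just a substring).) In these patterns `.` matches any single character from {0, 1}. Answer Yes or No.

No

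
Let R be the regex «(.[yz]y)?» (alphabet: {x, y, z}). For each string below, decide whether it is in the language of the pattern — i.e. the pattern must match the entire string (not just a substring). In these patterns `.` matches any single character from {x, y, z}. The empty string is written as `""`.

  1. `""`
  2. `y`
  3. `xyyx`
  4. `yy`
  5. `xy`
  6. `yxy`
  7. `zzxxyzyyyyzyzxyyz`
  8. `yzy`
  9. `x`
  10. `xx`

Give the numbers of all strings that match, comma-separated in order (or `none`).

1, 8

1. `""` → match
2. `y` → no match
3. `xyyx` → no match
4. `yy` → no match
5. `xy` → no match
6. `yxy` → no match
7 → no match
8. `yzy` → match
9. `x` → no match
10. `xx` → no match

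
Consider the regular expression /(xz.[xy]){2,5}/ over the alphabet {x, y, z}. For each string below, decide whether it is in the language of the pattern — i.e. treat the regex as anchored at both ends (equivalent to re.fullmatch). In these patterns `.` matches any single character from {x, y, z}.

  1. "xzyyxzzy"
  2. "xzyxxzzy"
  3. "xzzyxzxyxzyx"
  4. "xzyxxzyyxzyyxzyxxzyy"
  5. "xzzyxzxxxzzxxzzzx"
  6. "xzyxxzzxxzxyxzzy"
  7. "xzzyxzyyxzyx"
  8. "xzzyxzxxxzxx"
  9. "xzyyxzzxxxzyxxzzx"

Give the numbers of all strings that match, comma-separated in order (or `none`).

1, 2, 3, 4, 6, 7, 8

1 → match
2 → match
3 → match
4 → match
5 → no match
6 → match
7 → match
8 → match
9 → no match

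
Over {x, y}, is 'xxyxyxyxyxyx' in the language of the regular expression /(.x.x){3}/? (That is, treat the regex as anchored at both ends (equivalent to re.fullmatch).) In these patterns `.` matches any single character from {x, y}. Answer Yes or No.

Yes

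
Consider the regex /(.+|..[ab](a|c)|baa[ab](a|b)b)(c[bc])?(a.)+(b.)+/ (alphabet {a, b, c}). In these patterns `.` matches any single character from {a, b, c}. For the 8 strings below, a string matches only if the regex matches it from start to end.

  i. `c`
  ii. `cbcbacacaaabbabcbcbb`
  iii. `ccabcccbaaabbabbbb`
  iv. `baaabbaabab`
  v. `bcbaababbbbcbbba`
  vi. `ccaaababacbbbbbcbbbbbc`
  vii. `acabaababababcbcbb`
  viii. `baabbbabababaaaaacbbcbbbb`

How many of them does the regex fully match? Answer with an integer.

i → no match
ii → match
iii → match
iv → no match
v → match
vi → match
vii → match
viii → no match
Total matched: 5

5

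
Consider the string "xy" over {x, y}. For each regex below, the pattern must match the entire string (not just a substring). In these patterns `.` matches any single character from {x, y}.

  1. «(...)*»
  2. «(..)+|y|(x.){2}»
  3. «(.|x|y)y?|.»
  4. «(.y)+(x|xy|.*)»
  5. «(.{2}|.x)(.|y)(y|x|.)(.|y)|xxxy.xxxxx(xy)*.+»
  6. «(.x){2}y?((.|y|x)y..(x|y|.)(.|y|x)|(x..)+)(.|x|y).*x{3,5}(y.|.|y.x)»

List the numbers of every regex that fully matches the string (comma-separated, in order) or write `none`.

1 → no match
2 → match
3 → match
4 → match
5 → no match
6 → no match

2, 3, 4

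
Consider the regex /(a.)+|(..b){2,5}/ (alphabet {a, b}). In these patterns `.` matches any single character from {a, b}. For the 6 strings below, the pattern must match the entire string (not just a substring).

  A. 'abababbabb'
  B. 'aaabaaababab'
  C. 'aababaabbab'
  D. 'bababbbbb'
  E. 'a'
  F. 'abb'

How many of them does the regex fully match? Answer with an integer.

2

A → no match
B → match
C → no match
D → match
E → no match
F → no match
Total matched: 2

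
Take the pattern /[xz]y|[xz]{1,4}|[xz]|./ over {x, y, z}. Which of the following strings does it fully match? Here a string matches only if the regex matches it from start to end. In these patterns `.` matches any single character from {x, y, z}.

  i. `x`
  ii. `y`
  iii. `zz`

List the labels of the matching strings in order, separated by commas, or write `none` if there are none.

i → match
ii → match
iii → match

i, ii, iii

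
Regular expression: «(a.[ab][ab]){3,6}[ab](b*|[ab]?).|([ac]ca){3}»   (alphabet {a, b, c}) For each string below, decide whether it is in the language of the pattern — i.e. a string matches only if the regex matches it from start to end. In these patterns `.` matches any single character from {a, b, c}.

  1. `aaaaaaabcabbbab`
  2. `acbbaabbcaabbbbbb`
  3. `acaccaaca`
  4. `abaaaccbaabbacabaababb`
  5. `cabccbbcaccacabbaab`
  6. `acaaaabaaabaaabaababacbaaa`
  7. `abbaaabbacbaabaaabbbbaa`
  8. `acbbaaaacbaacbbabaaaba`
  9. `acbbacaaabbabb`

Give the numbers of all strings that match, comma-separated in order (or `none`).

1 → no match
2 → no match
3 → match
4 → no match
5 → no match
6 → match
7 → match
8 → no match
9 → match

3, 6, 7, 9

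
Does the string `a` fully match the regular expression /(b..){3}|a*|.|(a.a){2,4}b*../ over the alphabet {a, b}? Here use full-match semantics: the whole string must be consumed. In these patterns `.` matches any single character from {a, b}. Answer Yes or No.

Yes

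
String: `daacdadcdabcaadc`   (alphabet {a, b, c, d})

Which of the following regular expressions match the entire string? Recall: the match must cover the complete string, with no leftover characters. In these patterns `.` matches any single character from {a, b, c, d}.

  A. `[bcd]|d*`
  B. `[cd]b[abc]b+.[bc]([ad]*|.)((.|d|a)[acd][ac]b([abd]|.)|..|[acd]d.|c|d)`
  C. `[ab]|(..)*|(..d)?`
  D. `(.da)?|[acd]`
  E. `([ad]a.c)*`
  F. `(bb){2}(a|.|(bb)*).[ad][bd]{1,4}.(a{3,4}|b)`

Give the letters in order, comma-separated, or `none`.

A → no match
B → no match
C → match
D → no match
E → match
F → no match — must start with `bb`

C, E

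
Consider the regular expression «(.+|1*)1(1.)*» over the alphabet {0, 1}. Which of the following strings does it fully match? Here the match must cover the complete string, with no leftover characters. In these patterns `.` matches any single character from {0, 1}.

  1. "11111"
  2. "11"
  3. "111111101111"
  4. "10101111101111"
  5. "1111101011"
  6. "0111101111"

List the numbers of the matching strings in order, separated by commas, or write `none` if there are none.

1, 2, 3, 4, 5, 6

1 → match
2 → match
3 → match
4 → match
5 → match
6 → match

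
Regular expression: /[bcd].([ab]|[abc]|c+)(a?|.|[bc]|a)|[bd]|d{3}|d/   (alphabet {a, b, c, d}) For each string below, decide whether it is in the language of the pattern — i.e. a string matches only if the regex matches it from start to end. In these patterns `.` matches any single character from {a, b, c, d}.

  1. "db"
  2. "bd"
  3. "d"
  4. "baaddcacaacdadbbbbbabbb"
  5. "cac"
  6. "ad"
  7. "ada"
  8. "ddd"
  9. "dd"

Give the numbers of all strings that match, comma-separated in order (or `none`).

3, 5, 8

1 → no match
2 → no match
3 → match
4 → no match
5 → match
6 → no match
7 → no match
8 → match
9 → no match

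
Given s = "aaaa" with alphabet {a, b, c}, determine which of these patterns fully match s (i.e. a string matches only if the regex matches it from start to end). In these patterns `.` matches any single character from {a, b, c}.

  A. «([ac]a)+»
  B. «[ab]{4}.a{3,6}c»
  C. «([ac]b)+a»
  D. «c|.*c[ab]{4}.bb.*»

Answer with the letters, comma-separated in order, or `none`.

A

A → match
B → no match — must end with "ac"
C → no match — must end with "ba"
D → no match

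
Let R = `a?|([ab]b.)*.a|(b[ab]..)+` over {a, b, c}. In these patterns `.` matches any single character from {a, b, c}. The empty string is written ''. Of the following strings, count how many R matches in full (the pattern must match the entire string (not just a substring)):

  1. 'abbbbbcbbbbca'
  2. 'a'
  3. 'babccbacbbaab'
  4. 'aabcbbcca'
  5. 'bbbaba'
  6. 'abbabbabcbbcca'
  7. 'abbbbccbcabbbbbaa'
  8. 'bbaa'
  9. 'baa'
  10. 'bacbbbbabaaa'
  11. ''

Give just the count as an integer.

5

1 → no match
2. 'a' → match
3 → no match
4. 'aabcbbcca' → no match
5. 'bbbaba' → no match
6 → match
7 → no match
8. 'bbaa' → match
9. 'baa' → no match
10. 'bacbbbbabaaa' → match
11. '' → match
Total matched: 5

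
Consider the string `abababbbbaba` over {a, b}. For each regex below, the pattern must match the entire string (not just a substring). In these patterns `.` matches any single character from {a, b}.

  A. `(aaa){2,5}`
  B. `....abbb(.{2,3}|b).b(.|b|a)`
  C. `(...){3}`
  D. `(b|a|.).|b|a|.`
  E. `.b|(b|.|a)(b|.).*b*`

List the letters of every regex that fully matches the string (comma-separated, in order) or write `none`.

B, E

A → no match — must start with `aaa`
B → match
C → no match
D → no match
E → match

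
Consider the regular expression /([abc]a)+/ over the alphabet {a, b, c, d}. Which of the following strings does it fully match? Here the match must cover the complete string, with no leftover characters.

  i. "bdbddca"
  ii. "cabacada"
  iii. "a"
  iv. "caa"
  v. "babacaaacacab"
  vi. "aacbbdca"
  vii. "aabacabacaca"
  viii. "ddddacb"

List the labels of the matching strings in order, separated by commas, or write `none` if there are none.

i → no match
ii → no match
iii → no match
iv → no match
v → no match — must end with "a"
vi → no match
vii → match
viii → no match — must end with "a"

vii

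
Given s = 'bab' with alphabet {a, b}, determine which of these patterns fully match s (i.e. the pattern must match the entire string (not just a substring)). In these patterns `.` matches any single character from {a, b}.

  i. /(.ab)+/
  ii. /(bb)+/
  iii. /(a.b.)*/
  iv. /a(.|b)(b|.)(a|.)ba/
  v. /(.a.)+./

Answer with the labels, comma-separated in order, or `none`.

i

i → match
ii → no match — must start with 'bb'
iii → no match
iv → no match — must start with 'a'
v → no match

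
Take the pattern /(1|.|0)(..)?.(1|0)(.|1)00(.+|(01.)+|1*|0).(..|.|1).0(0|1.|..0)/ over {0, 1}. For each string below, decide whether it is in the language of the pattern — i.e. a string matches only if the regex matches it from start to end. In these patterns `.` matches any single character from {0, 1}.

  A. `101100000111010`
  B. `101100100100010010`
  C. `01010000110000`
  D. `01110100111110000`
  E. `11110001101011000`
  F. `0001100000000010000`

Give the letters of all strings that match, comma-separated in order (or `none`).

A, B, C, D, E, F

A → match
B → match
C → match
D → match
E → match
F → match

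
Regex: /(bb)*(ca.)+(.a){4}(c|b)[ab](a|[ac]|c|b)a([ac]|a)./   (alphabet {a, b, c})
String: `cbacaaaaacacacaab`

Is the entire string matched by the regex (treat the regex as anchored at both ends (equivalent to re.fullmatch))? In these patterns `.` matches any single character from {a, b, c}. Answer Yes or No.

No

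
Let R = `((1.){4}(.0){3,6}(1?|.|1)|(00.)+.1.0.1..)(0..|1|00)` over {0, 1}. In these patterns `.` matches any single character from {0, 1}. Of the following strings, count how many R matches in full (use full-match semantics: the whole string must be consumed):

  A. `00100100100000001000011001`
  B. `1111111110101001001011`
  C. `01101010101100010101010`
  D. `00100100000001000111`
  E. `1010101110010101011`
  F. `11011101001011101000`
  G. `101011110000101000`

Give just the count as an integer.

1

A → no match
B → no match
C → no match
D → no match
E → no match
F → no match
G → match
Total matched: 1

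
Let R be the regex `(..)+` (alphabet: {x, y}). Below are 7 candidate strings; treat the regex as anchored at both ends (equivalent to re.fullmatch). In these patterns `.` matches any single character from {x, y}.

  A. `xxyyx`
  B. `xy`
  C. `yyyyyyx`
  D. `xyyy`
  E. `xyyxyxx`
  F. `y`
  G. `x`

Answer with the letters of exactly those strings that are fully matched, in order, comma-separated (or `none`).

A → no match
B → match
C → no match
D → match
E → no match
F → no match
G → no match

B, D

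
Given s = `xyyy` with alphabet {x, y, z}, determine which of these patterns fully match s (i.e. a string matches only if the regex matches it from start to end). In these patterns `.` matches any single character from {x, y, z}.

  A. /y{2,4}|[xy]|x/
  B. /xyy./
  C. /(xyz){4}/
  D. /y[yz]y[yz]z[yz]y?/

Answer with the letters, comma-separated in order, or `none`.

A → no match
B → match
C → no match — must start with `xyz`
D → no match — must start with `y`

B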